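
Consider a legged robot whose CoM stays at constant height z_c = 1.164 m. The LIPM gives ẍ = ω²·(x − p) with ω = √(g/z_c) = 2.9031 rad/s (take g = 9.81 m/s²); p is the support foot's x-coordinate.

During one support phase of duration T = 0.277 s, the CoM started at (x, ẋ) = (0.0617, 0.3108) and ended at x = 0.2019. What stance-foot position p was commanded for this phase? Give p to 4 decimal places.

p = -0.0688

ωT = 2.9031·0.277 = 0.804159; cosh(ωT) = 1.341140, sinh(ωT) = 0.893676
x(T) = p + (x₀−p)·cosh(ωT) + (ẋ₀/ω)·sinh(ωT) ⇒ p·(1 − cosh) = x(T) − x₀·cosh − (ẋ₀/ω)·sinh
numerator   = 0.2019 − (0.0617)·1.341140 − (0.3108/2.9031)·0.893676 = 0.023477
denominator = 1 − 1.341140 = -0.341140
p = 0.023477 / -0.341140 = -0.0688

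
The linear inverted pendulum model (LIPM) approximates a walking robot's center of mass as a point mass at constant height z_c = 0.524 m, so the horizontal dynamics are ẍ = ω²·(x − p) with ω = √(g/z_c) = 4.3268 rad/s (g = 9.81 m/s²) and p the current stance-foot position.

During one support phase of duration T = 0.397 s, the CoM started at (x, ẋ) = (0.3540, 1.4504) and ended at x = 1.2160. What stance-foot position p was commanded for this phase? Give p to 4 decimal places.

ωT = 4.3268·0.397 = 1.717740; cosh(ωT) = 2.875695, sinh(ωT) = 2.696224
x(T) = p + (x₀−p)·cosh(ωT) + (ẋ₀/ω)·sinh(ωT) ⇒ p·(1 − cosh) = x(T) − x₀·cosh − (ẋ₀/ω)·sinh
numerator   = 1.2160 − (0.3540)·2.875695 − (1.4504/4.3268)·2.696224 = -0.705806
denominator = 1 − 2.875695 = -1.875695
p = -0.705806 / -1.875695 = 0.3763

p = 0.3763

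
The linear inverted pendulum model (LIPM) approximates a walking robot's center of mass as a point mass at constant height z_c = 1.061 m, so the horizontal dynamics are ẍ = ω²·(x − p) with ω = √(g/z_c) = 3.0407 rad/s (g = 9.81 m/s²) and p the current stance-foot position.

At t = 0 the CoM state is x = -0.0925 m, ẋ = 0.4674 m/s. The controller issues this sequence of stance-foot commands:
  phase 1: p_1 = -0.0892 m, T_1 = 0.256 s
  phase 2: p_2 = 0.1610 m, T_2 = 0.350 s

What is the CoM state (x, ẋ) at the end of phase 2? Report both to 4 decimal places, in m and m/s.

x = 0.2176, ẋ = 0.5102

phase 1: p=-0.0892, T=0.256, ωT=0.778419, cosh=1.318579, sinh=0.859448; start (x,ẋ)=(-0.092500, 0.467400) → end (x,ẋ)=(0.038558, 0.607680)
phase 2: p=0.1610, T=0.350, ωT=1.064245, cosh=1.621819, sinh=1.276831; start (x,ẋ)=(0.038558, 0.607680) → end (x,ẋ)=(0.217595, 0.510172)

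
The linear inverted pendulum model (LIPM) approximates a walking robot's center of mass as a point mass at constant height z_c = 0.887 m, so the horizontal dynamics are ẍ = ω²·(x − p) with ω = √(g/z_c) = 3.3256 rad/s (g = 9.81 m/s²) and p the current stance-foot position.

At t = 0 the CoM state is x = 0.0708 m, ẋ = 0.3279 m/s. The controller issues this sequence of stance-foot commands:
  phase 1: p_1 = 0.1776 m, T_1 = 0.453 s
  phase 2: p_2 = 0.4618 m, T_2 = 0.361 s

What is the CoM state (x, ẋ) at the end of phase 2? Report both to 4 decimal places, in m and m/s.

phase 1: p=0.1776, T=0.453, ωT=1.506497, cosh=2.366293, sinh=2.144608; start (x,ẋ)=(0.070800, 0.327900) → end (x,ẋ)=(0.136336, 0.014198)
phase 2: p=0.4618, T=0.361, ωT=1.200542, cosh=1.811473, sinh=1.510442; start (x,ẋ)=(0.136336, 0.014198) → end (x,ẋ)=(-0.121321, -1.609129)

x = -0.1213, ẋ = -1.6091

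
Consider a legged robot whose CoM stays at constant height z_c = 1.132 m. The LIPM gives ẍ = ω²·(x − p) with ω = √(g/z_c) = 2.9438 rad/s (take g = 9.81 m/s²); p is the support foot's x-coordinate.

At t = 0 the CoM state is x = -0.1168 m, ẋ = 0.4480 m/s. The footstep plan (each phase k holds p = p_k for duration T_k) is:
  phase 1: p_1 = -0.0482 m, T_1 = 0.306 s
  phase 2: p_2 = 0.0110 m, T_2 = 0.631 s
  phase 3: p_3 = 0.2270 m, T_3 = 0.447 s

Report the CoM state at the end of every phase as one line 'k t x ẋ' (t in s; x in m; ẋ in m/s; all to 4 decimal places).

phase 1: p=-0.0482, T=0.306, ωT=0.900803, cosh=1.433911, sinh=1.027668; start (x,ẋ)=(-0.116800, 0.448000) → end (x,ẋ)=(0.009829, 0.434860)
phase 2: p=0.0110, T=0.631, ωT=1.857538, cosh=3.281998, sinh=3.125942; start (x,ẋ)=(0.009829, 0.434860) → end (x,ẋ)=(0.468921, 1.416430)
phase 3: p=0.2270, T=0.447, ωT=1.315879, cosh=1.998132, sinh=1.729893; start (x,ẋ)=(0.468921, 1.416430) → end (x,ẋ)=(1.542741, 4.062189)

1 0.3060 0.0098 0.4349
2 0.9370 0.4689 1.4164
3 1.3840 1.5427 4.0622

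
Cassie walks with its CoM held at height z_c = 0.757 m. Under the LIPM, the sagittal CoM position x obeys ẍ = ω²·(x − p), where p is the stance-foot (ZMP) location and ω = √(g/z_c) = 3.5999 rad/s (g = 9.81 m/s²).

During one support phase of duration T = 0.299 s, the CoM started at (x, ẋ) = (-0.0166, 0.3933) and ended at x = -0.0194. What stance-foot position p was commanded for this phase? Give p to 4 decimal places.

ωT = 3.5999·0.299 = 1.076370; cosh(ωT) = 1.637420, sinh(ωT) = 1.296590
x(T) = p + (x₀−p)·cosh(ωT) + (ẋ₀/ω)·sinh(ωT) ⇒ p·(1 − cosh) = x(T) − x₀·cosh − (ẋ₀/ω)·sinh
numerator   = -0.0194 − (-0.0166)·1.637420 − (0.3933/3.5999)·1.296590 = -0.133875
denominator = 1 − 1.637420 = -0.637420
p = -0.133875 / -0.637420 = 0.2100

p = 0.2100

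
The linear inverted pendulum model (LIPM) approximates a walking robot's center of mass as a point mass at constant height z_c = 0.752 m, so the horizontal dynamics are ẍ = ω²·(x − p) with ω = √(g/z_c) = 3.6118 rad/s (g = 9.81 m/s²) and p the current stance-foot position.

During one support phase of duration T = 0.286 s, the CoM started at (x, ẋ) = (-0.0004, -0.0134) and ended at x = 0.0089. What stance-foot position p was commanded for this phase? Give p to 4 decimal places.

p = -0.0242

ωT = 3.6118·0.286 = 1.032975; cosh(ωT) = 1.582679, sinh(ωT) = 1.226732
x(T) = p + (x₀−p)·cosh(ωT) + (ẋ₀/ω)·sinh(ωT) ⇒ p·(1 − cosh) = x(T) − x₀·cosh − (ẋ₀/ω)·sinh
numerator   = 0.0089 − (-0.0004)·1.582679 − (-0.0134/3.6118)·1.226732 = 0.014084
denominator = 1 − 1.582679 = -0.582679
p = 0.014084 / -0.582679 = -0.0242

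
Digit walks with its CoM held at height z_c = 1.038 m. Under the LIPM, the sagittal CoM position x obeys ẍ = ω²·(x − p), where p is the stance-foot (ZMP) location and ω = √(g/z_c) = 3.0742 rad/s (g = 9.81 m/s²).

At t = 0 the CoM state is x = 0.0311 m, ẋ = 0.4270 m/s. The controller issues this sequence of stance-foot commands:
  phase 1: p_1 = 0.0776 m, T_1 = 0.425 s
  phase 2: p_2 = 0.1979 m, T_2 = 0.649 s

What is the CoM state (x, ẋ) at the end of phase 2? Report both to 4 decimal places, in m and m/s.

phase 1: p=0.0776, T=0.425, ωT=1.306535, cosh=1.982055, sinh=1.711299; start (x,ẋ)=(0.031100, 0.427000) → end (x,ẋ)=(0.223130, 0.601707)
phase 2: p=0.1979, T=0.649, ωT=1.995156, cosh=3.744671, sinh=3.608678; start (x,ẋ)=(0.223130, 0.601707) → end (x,ẋ)=(0.998698, 2.533094)

x = 0.9987, ẋ = 2.5331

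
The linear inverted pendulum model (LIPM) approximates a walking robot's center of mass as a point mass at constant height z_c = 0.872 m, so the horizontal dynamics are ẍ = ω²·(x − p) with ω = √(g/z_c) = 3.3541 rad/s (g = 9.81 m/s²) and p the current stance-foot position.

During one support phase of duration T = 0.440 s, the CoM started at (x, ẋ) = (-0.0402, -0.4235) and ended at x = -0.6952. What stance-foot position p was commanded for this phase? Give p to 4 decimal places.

ωT = 3.3541·0.440 = 1.475804; cosh(ωT) = 2.301573, sinh(ωT) = 2.072978
x(T) = p + (x₀−p)·cosh(ωT) + (ẋ₀/ω)·sinh(ωT) ⇒ p·(1 − cosh) = x(T) − x₀·cosh − (ẋ₀/ω)·sinh
numerator   = -0.6952 − (-0.0402)·2.301573 − (-0.4235/3.3541)·2.072978 = -0.340936
denominator = 1 − 2.301573 = -1.301573
p = -0.340936 / -1.301573 = 0.2619

p = 0.2619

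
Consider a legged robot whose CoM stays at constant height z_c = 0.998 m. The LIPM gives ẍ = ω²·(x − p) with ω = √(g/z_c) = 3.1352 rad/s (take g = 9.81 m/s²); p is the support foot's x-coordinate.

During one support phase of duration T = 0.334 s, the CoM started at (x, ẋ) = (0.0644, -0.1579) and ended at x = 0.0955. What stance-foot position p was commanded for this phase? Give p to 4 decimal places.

p = -0.0922

ωT = 3.1352·0.334 = 1.047157; cosh(ωT) = 1.600236, sinh(ωT) = 1.249302
x(T) = p + (x₀−p)·cosh(ωT) + (ẋ₀/ω)·sinh(ωT) ⇒ p·(1 − cosh) = x(T) − x₀·cosh − (ẋ₀/ω)·sinh
numerator   = 0.0955 − (0.0644)·1.600236 − (-0.1579/3.1352)·1.249302 = 0.055364
denominator = 1 − 1.600236 = -0.600236
p = 0.055364 / -0.600236 = -0.0922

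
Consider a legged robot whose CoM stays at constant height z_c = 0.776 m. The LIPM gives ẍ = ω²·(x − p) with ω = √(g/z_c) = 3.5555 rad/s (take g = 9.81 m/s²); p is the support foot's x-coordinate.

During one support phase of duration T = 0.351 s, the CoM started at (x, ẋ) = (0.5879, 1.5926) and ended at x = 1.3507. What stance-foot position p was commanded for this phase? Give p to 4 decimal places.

ωT = 3.5555·0.351 = 1.247980; cosh(ωT) = 1.885193, sinh(ωT) = 1.598109
x(T) = p + (x₀−p)·cosh(ωT) + (ẋ₀/ω)·sinh(ωT) ⇒ p·(1 − cosh) = x(T) − x₀·cosh − (ẋ₀/ω)·sinh
numerator   = 1.3507 − (0.5879)·1.885193 − (1.5926/3.5555)·1.598109 = -0.473439
denominator = 1 − 1.885193 = -0.885193
p = -0.473439 / -0.885193 = 0.5348

p = 0.5348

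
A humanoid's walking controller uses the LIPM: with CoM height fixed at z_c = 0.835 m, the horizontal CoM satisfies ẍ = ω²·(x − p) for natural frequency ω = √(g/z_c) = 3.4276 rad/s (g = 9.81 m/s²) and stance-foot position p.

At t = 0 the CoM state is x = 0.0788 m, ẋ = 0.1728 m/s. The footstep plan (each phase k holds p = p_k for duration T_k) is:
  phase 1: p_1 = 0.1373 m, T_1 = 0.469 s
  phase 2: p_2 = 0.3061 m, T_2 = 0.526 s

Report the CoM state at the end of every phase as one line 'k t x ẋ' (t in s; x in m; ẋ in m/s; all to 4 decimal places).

1 0.4690 0.1062 -0.0318
2 0.9950 -0.3441 -2.1210

phase 1: p=0.1373, T=0.469, ωT=1.607544, cosh=2.595460, sinh=2.395081; start (x,ẋ)=(0.078800, 0.172800) → end (x,ẋ)=(0.106212, -0.031753)
phase 2: p=0.3061, T=0.526, ωT=1.802918, cosh=3.116071, sinh=2.951253; start (x,ẋ)=(0.106212, -0.031753) → end (x,ẋ)=(-0.344106, -2.120957)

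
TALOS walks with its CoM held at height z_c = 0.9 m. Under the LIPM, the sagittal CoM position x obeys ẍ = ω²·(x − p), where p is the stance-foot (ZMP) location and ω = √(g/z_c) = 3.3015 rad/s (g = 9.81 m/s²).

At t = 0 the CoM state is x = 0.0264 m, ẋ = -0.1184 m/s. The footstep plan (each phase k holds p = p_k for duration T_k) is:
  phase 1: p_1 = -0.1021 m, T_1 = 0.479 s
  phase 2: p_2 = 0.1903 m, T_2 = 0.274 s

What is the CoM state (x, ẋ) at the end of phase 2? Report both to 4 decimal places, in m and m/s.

phase 1: p=-0.1021, T=0.479, ωT=1.581418, cosh=2.533765, sinh=2.328082; start (x,ẋ)=(0.026400, -0.118400) → end (x,ẋ)=(0.139998, 0.687674)
phase 2: p=0.1903, T=0.274, ωT=0.904611, cosh=1.437835, sinh=1.033136; start (x,ẋ)=(0.139998, 0.687674) → end (x,ẋ)=(0.333167, 0.817187)

x = 0.3332, ẋ = 0.8172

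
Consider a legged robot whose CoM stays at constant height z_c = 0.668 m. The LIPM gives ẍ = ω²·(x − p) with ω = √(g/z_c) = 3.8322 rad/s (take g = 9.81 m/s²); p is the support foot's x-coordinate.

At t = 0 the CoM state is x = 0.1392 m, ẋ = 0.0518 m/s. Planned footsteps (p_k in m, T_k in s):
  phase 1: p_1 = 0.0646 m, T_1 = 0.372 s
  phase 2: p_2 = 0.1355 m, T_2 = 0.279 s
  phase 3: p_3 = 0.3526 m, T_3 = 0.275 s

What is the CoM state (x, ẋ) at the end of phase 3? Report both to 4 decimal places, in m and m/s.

phase 1: p=0.0646, T=0.372, ωT=1.425578, cosh=2.200316, sinh=1.959947; start (x,ẋ)=(0.139200, 0.051800) → end (x,ẋ)=(0.255236, 0.674290)
phase 2: p=0.1355, T=0.279, ωT=1.069184, cosh=1.628145, sinh=1.284856; start (x,ẋ)=(0.255236, 0.674290) → end (x,ẋ)=(0.556523, 1.687403)
phase 3: p=0.3526, T=0.275, ωT=1.053855, cosh=1.608640, sinh=1.260049; start (x,ẋ)=(0.556523, 1.687403) → end (x,ẋ)=(1.235467, 3.699120)

x = 1.2355, ẋ = 3.6991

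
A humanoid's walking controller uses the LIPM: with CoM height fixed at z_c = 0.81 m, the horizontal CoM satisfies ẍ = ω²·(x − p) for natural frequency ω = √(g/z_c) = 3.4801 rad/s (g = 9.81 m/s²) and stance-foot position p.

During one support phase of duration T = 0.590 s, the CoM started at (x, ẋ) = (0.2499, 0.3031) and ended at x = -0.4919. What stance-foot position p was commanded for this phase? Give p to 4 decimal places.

p = 0.6132

ωT = 3.4801·0.590 = 2.053259; cosh(ωT) = 3.960787, sinh(ωT) = 3.832471
x(T) = p + (x₀−p)·cosh(ωT) + (ẋ₀/ω)·sinh(ωT) ⇒ p·(1 − cosh) = x(T) − x₀·cosh − (ẋ₀/ω)·sinh
numerator   = -0.4919 − (0.2499)·3.960787 − (0.3031/3.4801)·3.832471 = -1.815490
denominator = 1 − 3.960787 = -2.960787
p = -1.815490 / -2.960787 = 0.6132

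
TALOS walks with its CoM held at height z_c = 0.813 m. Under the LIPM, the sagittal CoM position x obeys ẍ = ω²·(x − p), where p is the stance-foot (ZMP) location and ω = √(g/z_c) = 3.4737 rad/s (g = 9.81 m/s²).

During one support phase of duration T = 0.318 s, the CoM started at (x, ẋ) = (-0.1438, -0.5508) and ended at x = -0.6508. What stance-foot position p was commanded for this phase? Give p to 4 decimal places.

ωT = 3.4737·0.318 = 1.104637; cosh(ωT) = 1.674729, sinh(ωT) = 1.343398
x(T) = p + (x₀−p)·cosh(ωT) + (ẋ₀/ω)·sinh(ωT) ⇒ p·(1 − cosh) = x(T) − x₀·cosh − (ẋ₀/ω)·sinh
numerator   = -0.6508 − (-0.1438)·1.674729 − (-0.5508/3.4737)·1.343398 = -0.196961
denominator = 1 − 1.674729 = -0.674729
p = -0.196961 / -0.674729 = 0.2919

p = 0.2919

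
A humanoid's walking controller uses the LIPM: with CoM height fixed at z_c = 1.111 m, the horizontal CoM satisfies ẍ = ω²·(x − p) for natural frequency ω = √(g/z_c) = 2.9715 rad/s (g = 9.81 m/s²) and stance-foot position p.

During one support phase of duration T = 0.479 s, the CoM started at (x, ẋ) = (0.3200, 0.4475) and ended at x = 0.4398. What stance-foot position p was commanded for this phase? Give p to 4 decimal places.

p = 0.4660

ωT = 2.9715·0.479 = 1.423348; cosh(ωT) = 2.195951, sinh(ωT) = 1.955045
x(T) = p + (x₀−p)·cosh(ωT) + (ẋ₀/ω)·sinh(ωT) ⇒ p·(1 − cosh) = x(T) − x₀·cosh − (ẋ₀/ω)·sinh
numerator   = 0.4398 − (0.3200)·2.195951 − (0.4475/2.9715)·1.955045 = -0.557329
denominator = 1 − 2.195951 = -1.195951
p = -0.557329 / -1.195951 = 0.4660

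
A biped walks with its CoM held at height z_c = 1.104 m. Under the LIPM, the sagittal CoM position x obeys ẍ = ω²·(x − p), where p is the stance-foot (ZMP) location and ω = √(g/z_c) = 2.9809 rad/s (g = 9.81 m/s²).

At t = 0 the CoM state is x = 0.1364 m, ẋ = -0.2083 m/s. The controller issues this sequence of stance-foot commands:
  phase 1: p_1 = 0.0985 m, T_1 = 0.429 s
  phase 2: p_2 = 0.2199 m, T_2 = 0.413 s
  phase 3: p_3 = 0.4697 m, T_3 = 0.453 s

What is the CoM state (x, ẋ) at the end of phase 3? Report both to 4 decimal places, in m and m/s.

x = -1.6095, ẋ = -5.9842

phase 1: p=0.0985, T=0.429, ωT=1.278806, cosh=1.935359, sinh=1.656989; start (x,ẋ)=(0.136400, -0.208300) → end (x,ẋ)=(0.056063, -0.215935)
phase 2: p=0.2199, T=0.413, ωT=1.231112, cosh=1.858501, sinh=1.566534; start (x,ẋ)=(0.056063, -0.215935) → end (x,ẋ)=(-0.198071, -1.166384)
phase 3: p=0.4697, T=0.453, ωT=1.350348, cosh=2.058959, sinh=1.799808; start (x,ẋ)=(-0.198071, -1.166384) → end (x,ẋ)=(-1.609452, -5.984160)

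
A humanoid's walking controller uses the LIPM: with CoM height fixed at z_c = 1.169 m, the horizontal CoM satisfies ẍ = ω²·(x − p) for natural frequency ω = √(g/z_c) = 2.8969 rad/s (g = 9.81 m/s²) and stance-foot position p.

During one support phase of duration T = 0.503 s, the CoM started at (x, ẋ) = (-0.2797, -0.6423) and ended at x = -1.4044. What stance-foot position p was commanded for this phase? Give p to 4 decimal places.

p = 0.2542

ωT = 2.8969·0.503 = 1.457141; cosh(ωT) = 2.263283, sinh(ωT) = 2.030382
x(T) = p + (x₀−p)·cosh(ωT) + (ẋ₀/ω)·sinh(ωT) ⇒ p·(1 − cosh) = x(T) − x₀·cosh − (ẋ₀/ω)·sinh
numerator   = -1.4044 − (-0.2797)·2.263283 − (-0.6423/2.8969)·2.030382 = -0.321184
denominator = 1 − 2.263283 = -1.263283
p = -0.321184 / -1.263283 = 0.2542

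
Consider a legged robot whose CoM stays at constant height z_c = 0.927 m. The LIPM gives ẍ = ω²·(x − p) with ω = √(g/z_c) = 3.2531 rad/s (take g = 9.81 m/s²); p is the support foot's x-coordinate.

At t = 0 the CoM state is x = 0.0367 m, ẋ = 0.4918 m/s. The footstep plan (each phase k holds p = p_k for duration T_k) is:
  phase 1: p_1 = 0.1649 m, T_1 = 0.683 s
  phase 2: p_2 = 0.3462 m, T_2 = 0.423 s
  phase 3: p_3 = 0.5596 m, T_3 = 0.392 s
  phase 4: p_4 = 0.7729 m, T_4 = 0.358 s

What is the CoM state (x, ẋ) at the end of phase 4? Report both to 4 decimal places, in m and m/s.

x = -0.1413, ẋ = -2.6818

phase 1: p=0.1649, T=0.683, ωT=2.221867, cosh=4.666473, sinh=4.558067; start (x,ẋ)=(0.036700, 0.491800) → end (x,ẋ)=(0.255742, 0.394042)
phase 2: p=0.3462, T=0.423, ωT=1.376061, cosh=2.105924, sinh=1.853353; start (x,ẋ)=(0.255742, 0.394042) → end (x,ẋ)=(0.380194, 0.284435)
phase 3: p=0.5596, T=0.392, ωT=1.275215, cosh=1.929421, sinh=1.650050; start (x,ẋ)=(0.380194, 0.284435) → end (x,ẋ)=(0.357723, -0.414216)
phase 4: p=0.7729, T=0.358, ωT=1.164610, cosh=1.758358, sinh=1.446314; start (x,ẋ)=(0.357723, -0.414216) → end (x,ẋ)=(-0.141289, -2.681750)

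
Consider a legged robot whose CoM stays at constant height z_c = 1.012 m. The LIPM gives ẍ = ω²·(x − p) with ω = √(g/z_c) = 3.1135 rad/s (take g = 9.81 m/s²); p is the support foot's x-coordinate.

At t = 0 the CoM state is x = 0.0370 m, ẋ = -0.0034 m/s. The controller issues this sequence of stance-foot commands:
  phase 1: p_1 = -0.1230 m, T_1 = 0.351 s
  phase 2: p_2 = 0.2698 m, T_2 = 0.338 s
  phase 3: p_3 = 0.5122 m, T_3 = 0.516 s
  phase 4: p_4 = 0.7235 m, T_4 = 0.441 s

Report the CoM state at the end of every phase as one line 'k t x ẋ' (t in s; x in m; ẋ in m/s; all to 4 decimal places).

1 0.3510 0.1410 0.6538
2 0.6890 0.3269 0.5461
3 1.2050 0.4514 0.0360
4 1.6460 0.1734 -1.4890

phase 1: p=-0.1230, T=0.351, ωT=1.092839, cosh=1.658996, sinh=1.323733; start (x,ẋ)=(0.037000, -0.003400) → end (x,ẋ)=(0.140994, 0.653790)
phase 2: p=0.2698, T=0.338, ωT=1.052363, cosh=1.606762, sinh=1.257650; start (x,ẋ)=(0.140994, 0.653790) → end (x,ẋ)=(0.326927, 0.546119)
phase 3: p=0.5122, T=0.516, ωT=1.606566, cosh=2.593118, sinh=2.392543; start (x,ẋ)=(0.326927, 0.546119) → end (x,ẋ)=(0.451427, 0.036023)
phase 4: p=0.7235, T=0.441, ωT=1.373054, cosh=2.100359, sinh=1.847027; start (x,ẋ)=(0.451427, 0.036023) → end (x,ẋ)=(0.173420, -1.488952)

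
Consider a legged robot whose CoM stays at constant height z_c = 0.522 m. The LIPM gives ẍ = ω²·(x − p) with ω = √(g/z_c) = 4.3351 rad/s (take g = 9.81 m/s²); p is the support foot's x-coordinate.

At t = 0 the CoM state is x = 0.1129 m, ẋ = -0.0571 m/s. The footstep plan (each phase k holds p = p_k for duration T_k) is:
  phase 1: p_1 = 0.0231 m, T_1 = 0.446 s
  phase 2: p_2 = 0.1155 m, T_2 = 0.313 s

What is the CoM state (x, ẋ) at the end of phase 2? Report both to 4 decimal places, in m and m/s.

phase 1: p=0.0231, T=0.446, ωT=1.933455, cosh=3.529000, sinh=3.384352; start (x,ẋ)=(0.112900, -0.057100) → end (x,ẋ)=(0.295427, 1.115995)
phase 2: p=0.1155, T=0.313, ωT=1.356886, cosh=2.070771, sinh=1.813310; start (x,ẋ)=(0.295427, 1.115995) → end (x,ẋ)=(0.954892, 3.725355)

x = 0.9549, ẋ = 3.7254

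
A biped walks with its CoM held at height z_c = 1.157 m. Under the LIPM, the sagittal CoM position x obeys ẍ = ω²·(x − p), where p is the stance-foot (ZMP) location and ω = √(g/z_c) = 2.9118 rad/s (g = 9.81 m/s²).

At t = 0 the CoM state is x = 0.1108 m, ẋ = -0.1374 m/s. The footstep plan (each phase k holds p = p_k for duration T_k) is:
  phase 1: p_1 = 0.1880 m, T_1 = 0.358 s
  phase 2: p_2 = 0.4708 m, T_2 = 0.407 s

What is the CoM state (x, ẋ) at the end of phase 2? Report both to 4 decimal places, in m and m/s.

phase 1: p=0.1880, T=0.358, ωT=1.042424, cosh=1.594342, sinh=1.241743; start (x,ẋ)=(0.110800, -0.137400) → end (x,ẋ)=(0.006322, -0.498195)
phase 2: p=0.4708, T=0.407, ωT=1.185103, cosh=1.788369, sinh=1.482654; start (x,ẋ)=(0.006322, -0.498195) → end (x,ẋ)=(-0.613532, -2.896195)

x = -0.6135, ẋ = -2.8962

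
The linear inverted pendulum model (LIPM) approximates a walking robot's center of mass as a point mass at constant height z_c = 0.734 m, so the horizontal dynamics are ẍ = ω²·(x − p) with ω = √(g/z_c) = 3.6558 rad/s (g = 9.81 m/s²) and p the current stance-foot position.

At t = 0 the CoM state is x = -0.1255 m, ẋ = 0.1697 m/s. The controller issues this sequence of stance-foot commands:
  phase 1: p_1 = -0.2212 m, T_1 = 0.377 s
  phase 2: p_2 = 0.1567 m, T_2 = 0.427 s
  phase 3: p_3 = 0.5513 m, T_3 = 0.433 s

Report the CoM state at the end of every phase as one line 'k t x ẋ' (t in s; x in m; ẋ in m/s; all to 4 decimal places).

1 0.3770 0.0670 1.0081
2 0.8040 0.5614 1.7600
3 1.2370 1.6996 4.5518

phase 1: p=-0.2212, T=0.377, ωT=1.378237, cosh=2.109961, sinh=1.857938; start (x,ẋ)=(-0.125500, 0.169700) → end (x,ẋ)=(0.066968, 1.008079)
phase 2: p=0.1567, T=0.427, ωT=1.561027, cosh=2.486815, sinh=2.276894; start (x,ẋ)=(0.066968, 1.008079) → end (x,ẋ)=(0.561401, 1.759984)
phase 3: p=0.5513, T=0.433, ωT=1.582961, cosh=2.537360, sinh=2.331994; start (x,ẋ)=(0.561401, 1.759984) → end (x,ẋ)=(1.699603, 4.551822)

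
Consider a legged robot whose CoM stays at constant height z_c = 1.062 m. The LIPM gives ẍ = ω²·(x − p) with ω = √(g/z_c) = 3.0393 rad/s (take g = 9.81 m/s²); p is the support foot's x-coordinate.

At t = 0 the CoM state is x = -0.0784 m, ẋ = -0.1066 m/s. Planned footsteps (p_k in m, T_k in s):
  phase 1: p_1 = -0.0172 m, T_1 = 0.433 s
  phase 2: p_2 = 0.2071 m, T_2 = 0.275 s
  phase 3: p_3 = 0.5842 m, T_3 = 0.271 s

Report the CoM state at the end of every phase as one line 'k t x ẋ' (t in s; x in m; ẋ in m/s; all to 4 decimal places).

1 0.4330 -0.2002 -0.5348
2 0.7080 -0.5157 -1.8921
3 0.9790 -1.4832 -5.6466

phase 1: p=-0.0172, T=0.433, ωT=1.316017, cosh=1.998371, sinh=1.730170; start (x,ẋ)=(-0.078400, -0.106600) → end (x,ẋ)=(-0.200184, -0.534847)
phase 2: p=0.2071, T=0.275, ωT=0.835808, cosh=1.370100, sinh=0.936576; start (x,ẋ)=(-0.200184, -0.534847) → end (x,ẋ)=(-0.515736, -1.892142)
phase 3: p=0.5842, T=0.271, ωT=0.823650, cosh=1.358815, sinh=0.919988; start (x,ẋ)=(-0.515736, -1.892142) → end (x,ẋ)=(-1.483155, -5.646623)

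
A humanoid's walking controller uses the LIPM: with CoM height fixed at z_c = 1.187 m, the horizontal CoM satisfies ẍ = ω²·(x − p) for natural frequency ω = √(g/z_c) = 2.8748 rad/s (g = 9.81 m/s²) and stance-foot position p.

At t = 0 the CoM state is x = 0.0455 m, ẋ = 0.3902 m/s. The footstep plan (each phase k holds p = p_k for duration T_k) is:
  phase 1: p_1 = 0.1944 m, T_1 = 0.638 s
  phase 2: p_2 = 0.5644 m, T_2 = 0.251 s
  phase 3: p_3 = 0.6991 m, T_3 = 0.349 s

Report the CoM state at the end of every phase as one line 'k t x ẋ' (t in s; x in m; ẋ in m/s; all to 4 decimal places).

1 0.6380 0.1304 -0.0531
2 0.8890 -0.0020 -1.0479
3 1.2380 -0.8158 -4.0002

phase 1: p=0.1944, T=0.638, ωT=1.834122, cosh=3.209696, sinh=3.049942; start (x,ẋ)=(0.045500, 0.390200) → end (x,ẋ)=(0.130449, -0.053128)
phase 2: p=0.5644, T=0.251, ωT=0.721575, cosh=1.271829, sinh=0.785842; start (x,ẋ)=(0.130449, -0.053128) → end (x,ẋ)=(-0.002035, -1.047927)
phase 3: p=0.6991, T=0.349, ωT=1.003305, cosh=1.546973, sinh=1.180308; start (x,ẋ)=(-0.002035, -1.047927) → end (x,ẋ)=(-0.815784, -4.000169)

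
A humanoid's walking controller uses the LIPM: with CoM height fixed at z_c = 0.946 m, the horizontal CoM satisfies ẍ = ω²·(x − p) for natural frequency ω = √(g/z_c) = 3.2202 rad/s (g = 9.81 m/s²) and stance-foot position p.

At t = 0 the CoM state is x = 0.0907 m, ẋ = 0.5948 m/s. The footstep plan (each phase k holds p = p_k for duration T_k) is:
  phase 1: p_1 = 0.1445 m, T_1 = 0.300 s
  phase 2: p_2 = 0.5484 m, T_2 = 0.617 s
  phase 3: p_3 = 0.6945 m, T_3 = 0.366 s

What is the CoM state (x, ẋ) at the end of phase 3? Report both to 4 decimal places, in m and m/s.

phase 1: p=0.1445, T=0.300, ωT=0.966060, cosh=1.504075, sinh=1.123496; start (x,ẋ)=(0.090700, 0.594800) → end (x,ẋ)=(0.271101, 0.699982)
phase 2: p=0.5484, T=0.617, ωT=1.986863, cosh=3.714874, sinh=3.577749; start (x,ẋ)=(0.271101, 0.699982) → end (x,ẋ)=(0.295971, -0.594440)
phase 3: p=0.6945, T=0.366, ωT=1.178593, cosh=1.778755, sinh=1.471044; start (x,ẋ)=(0.295971, -0.594440) → end (x,ẋ)=(-0.285937, -2.945219)

x = -0.2859, ẋ = -2.9452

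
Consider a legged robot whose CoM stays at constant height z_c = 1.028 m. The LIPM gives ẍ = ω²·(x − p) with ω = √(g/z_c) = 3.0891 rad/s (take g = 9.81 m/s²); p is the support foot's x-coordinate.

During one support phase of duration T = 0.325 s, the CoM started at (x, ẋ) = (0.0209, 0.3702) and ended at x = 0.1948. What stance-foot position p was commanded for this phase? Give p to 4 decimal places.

ωT = 3.0891·0.325 = 1.003958; cosh(ωT) = 1.547744, sinh(ωT) = 1.181317
x(T) = p + (x₀−p)·cosh(ωT) + (ẋ₀/ω)·sinh(ωT) ⇒ p·(1 − cosh) = x(T) − x₀·cosh − (ẋ₀/ω)·sinh
numerator   = 0.1948 − (0.0209)·1.547744 − (0.3702/3.0891)·1.181317 = 0.020882
denominator = 1 − 1.547744 = -0.547744
p = 0.020882 / -0.547744 = -0.0381

p = -0.0381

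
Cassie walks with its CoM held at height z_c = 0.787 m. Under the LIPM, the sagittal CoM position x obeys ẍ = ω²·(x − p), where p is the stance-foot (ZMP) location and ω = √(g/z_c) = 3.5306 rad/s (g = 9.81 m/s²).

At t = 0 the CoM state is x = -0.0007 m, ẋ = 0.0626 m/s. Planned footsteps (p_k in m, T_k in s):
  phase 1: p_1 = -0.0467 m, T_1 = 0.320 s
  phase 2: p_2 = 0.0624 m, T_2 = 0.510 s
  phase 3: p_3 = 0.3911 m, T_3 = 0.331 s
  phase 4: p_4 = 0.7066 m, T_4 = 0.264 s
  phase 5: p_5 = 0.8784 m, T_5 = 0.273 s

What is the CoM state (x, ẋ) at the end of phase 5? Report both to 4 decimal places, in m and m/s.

x = 1.7331, ẋ = 3.4731

phase 1: p=-0.0467, T=0.320, ωT=1.129792, cosh=1.709057, sinh=1.385956; start (x,ẋ)=(-0.000700, 0.062600) → end (x,ẋ)=(0.056491, 0.332077)
phase 2: p=0.0624, T=0.510, ωT=1.800606, cosh=3.109257, sinh=2.944058; start (x,ẋ)=(0.056491, 0.332077) → end (x,ẋ)=(0.320935, 0.971088)
phase 3: p=0.3911, T=0.331, ωT=1.168629, cosh=1.764185, sinh=1.453392; start (x,ẋ)=(0.320935, 0.971088) → end (x,ẋ)=(0.667069, 1.353135)
phase 4: p=0.7066, T=0.264, ωT=0.932078, cosh=1.466758, sinh=1.073024; start (x,ẋ)=(0.667069, 1.353135) → end (x,ẋ)=(1.059864, 1.834962)
phase 5: p=0.8784, T=0.273, ωT=0.963854, cosh=1.501600, sinh=1.120180; start (x,ẋ)=(1.059864, 1.834962) → end (x,ẋ)=(1.733079, 3.473054)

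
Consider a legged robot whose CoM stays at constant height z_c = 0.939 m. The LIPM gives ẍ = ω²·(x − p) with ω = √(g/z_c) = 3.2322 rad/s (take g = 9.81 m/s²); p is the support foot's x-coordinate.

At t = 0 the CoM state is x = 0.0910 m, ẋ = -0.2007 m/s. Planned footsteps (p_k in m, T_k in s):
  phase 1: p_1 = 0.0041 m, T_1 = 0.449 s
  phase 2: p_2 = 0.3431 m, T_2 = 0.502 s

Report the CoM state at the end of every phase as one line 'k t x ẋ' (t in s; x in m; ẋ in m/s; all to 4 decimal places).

phase 1: p=0.0041, T=0.449, ωT=1.451258, cosh=2.251378, sinh=2.017102; start (x,ẋ)=(0.091000, -0.200700) → end (x,ẋ)=(0.074495, 0.114709)
phase 2: p=0.3431, T=0.502, ωT=1.622564, cosh=2.631728, sinh=2.434337; start (x,ẋ)=(0.074495, 0.114709) → end (x,ẋ)=(-0.277403, -1.811574)

1 0.4490 0.0745 0.1147
2 0.9510 -0.2774 -1.8116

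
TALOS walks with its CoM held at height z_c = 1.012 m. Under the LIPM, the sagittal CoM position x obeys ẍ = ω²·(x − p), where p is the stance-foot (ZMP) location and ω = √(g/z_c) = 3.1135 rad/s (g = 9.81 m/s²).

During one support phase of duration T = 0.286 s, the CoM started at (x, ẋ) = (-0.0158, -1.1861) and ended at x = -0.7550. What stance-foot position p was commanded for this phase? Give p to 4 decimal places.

ωT = 3.1135·0.286 = 0.890461; cosh(ωT) = 1.423359, sinh(ωT) = 1.012893
x(T) = p + (x₀−p)·cosh(ωT) + (ẋ₀/ω)·sinh(ωT) ⇒ p·(1 − cosh) = x(T) − x₀·cosh − (ẋ₀/ω)·sinh
numerator   = -0.7550 − (-0.0158)·1.423359 − (-1.1861/3.1135)·1.012893 = -0.346645
denominator = 1 − 1.423359 = -0.423359
p = -0.346645 / -0.423359 = 0.8188

p = 0.8188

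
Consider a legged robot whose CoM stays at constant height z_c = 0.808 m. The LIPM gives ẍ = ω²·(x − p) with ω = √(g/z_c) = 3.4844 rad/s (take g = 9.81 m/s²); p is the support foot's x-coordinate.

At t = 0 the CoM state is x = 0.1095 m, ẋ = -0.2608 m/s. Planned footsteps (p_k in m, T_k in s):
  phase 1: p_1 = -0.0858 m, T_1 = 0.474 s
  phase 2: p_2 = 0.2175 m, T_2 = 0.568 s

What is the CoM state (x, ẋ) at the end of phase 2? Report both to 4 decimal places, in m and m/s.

phase 1: p=-0.0858, T=0.474, ωT=1.651606, cosh=2.703544, sinh=2.511803; start (x,ẋ)=(0.109500, -0.260800) → end (x,ẋ)=(0.254199, 1.004206)
phase 2: p=0.2175, T=0.568, ωT=1.979139, cosh=3.687350, sinh=3.549161; start (x,ẋ)=(0.254199, 1.004206) → end (x,ẋ)=(1.375692, 4.156704)

x = 1.3757, ẋ = 4.1567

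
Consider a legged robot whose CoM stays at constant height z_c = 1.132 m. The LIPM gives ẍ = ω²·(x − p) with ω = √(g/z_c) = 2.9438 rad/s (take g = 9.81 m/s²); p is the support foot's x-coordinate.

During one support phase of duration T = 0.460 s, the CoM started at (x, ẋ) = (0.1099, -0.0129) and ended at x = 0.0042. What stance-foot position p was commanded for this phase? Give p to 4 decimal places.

p = 0.2016

ωT = 2.9438·0.460 = 1.354148; cosh(ωT) = 2.065813, sinh(ωT) = 1.807646
x(T) = p + (x₀−p)·cosh(ωT) + (ẋ₀/ω)·sinh(ωT) ⇒ p·(1 − cosh) = x(T) − x₀·cosh − (ẋ₀/ω)·sinh
numerator   = 0.0042 − (0.1099)·2.065813 − (-0.0129/2.9438)·1.807646 = -0.214912
denominator = 1 − 2.065813 = -1.065813
p = -0.214912 / -1.065813 = 0.2016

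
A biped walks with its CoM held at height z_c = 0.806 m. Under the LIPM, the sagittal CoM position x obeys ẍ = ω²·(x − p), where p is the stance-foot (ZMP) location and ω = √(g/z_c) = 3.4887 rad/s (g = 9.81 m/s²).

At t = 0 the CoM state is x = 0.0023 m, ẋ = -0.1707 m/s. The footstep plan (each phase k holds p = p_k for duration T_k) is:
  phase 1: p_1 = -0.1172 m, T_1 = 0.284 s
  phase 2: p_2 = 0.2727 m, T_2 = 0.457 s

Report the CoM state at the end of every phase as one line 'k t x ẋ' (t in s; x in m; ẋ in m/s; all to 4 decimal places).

phase 1: p=-0.1172, T=0.284, ωT=0.990791, cosh=1.532323, sinh=1.161040; start (x,ẋ)=(0.002300, -0.170700) → end (x,ẋ)=(0.009104, 0.222470)
phase 2: p=0.2727, T=0.457, ωT=1.594336, cosh=2.564050, sinh=2.361007; start (x,ẋ)=(0.009104, 0.222470) → end (x,ẋ)=(-0.252616, -1.600779)

1 0.2840 0.0091 0.2225
2 0.7410 -0.2526 -1.6008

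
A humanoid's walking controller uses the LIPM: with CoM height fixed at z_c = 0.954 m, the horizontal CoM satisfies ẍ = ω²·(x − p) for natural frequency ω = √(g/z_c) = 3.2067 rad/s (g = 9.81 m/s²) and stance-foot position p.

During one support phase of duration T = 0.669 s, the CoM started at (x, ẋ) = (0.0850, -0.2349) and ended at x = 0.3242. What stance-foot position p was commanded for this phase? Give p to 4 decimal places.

p = -0.0795

ωT = 3.2067·0.669 = 2.145282; cosh(ωT) = 4.330744, sinh(ωT) = 4.213709
x(T) = p + (x₀−p)·cosh(ωT) + (ẋ₀/ω)·sinh(ωT) ⇒ p·(1 − cosh) = x(T) − x₀·cosh − (ẋ₀/ω)·sinh
numerator   = 0.3242 − (0.0850)·4.330744 − (-0.2349/3.2067)·4.213709 = 0.264753
denominator = 1 − 4.330744 = -3.330744
p = 0.264753 / -3.330744 = -0.0795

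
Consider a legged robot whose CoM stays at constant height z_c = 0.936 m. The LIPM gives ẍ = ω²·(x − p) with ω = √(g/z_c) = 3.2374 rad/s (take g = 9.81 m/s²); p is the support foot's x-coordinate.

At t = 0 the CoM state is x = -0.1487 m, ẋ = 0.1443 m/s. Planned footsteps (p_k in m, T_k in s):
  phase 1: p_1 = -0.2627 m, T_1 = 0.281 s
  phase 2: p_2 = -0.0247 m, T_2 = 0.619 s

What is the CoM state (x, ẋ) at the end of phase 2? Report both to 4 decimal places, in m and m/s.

x = 0.5391, ẋ = 1.9171

phase 1: p=-0.2627, T=0.281, ωT=0.909709, cosh=1.443121, sinh=1.040480; start (x,ẋ)=(-0.148700, 0.144300) → end (x,ẋ)=(-0.051807, 0.592246)
phase 2: p=-0.0247, T=0.619, ωT=2.003951, cosh=3.776553, sinh=3.641752; start (x,ẋ)=(-0.051807, 0.592246) → end (x,ẋ)=(0.539146, 1.917059)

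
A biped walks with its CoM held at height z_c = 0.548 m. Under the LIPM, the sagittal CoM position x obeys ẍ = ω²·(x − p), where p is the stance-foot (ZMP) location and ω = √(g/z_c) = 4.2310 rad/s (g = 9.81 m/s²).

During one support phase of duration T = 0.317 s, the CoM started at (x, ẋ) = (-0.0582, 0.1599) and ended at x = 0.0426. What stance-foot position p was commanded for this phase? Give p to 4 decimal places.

ωT = 4.2310·0.317 = 1.341227; cosh(ωT) = 2.042628, sinh(ωT) = 1.781104
x(T) = p + (x₀−p)·cosh(ωT) + (ẋ₀/ω)·sinh(ωT) ⇒ p·(1 − cosh) = x(T) − x₀·cosh − (ẋ₀/ω)·sinh
numerator   = 0.0426 − (-0.0582)·2.042628 − (0.1599/4.2310)·1.781104 = 0.094169
denominator = 1 − 2.042628 = -1.042628
p = 0.094169 / -1.042628 = -0.0903

p = -0.0903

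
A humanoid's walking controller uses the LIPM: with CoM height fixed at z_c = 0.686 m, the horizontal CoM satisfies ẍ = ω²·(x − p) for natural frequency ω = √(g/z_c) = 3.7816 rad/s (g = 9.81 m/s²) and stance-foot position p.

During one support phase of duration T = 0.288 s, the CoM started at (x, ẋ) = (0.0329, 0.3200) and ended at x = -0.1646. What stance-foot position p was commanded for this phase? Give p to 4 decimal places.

ωT = 3.7816·0.288 = 1.089101; cosh(ωT) = 1.654060, sinh(ωT) = 1.317541
x(T) = p + (x₀−p)·cosh(ωT) + (ẋ₀/ω)·sinh(ωT) ⇒ p·(1 − cosh) = x(T) − x₀·cosh − (ẋ₀/ω)·sinh
numerator   = -0.1646 − (0.0329)·1.654060 − (0.3200/3.7816)·1.317541 = -0.330509
denominator = 1 − 1.654060 = -0.654060
p = -0.330509 / -0.654060 = 0.5053

p = 0.5053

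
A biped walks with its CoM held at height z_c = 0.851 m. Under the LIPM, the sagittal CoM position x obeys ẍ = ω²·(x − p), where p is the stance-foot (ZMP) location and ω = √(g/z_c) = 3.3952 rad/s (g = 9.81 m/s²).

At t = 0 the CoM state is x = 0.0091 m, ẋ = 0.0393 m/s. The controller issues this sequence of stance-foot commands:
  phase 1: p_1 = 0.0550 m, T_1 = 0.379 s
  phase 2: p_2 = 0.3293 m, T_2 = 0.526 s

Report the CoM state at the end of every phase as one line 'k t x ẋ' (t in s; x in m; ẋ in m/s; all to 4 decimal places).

phase 1: p=0.0550, T=0.379, ωT=1.286781, cosh=1.948635, sinh=1.672476; start (x,ẋ)=(0.009100, 0.039300) → end (x,ẋ)=(-0.015083, -0.184057)
phase 2: p=0.3293, T=0.526, ωT=1.785875, cosh=3.066224, sinh=2.898574; start (x,ẋ)=(-0.015083, -0.184057) → end (x,ẋ)=(-0.883790, -3.953516)

1 0.3790 -0.0151 -0.1841
2 0.9050 -0.8838 -3.9535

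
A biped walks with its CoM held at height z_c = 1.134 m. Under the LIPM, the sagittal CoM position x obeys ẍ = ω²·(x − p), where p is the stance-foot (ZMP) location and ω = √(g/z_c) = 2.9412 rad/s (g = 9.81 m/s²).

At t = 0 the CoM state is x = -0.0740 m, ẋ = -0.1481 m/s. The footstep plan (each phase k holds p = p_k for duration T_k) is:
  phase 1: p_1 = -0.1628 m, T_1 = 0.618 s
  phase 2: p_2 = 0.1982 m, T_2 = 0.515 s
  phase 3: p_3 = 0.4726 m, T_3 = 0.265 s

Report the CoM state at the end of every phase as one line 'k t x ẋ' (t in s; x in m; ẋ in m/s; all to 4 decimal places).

1 0.6180 -0.0331 0.3149
2 1.1330 -0.1216 -0.7217
3 1.3980 -0.5226 -2.4566

phase 1: p=-0.1628, T=0.618, ωT=1.817662, cosh=3.159924, sinh=2.997519; start (x,ẋ)=(-0.074000, -0.148100) → end (x,ẋ)=(-0.033135, 0.314903)
phase 2: p=0.1982, T=0.515, ωT=1.514718, cosh=2.384004, sinh=2.164134; start (x,ẋ)=(-0.033135, 0.314903) → end (x,ẋ)=(-0.121597, -0.721750)
phase 3: p=0.4726, T=0.265, ωT=0.779418, cosh=1.319438, sinh=0.860765; start (x,ẋ)=(-0.121597, -0.721750) → end (x,ẋ)=(-0.522632, -2.456623)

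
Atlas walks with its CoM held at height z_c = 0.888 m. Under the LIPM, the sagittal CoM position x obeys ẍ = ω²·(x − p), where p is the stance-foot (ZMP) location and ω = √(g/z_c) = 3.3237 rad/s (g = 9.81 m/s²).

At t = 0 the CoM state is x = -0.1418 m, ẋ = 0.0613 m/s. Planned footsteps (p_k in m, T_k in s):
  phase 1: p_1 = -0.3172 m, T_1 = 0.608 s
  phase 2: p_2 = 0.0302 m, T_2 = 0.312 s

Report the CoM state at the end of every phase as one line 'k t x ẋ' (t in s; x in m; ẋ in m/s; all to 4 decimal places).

1 0.6080 0.4244 2.3958
2 0.9200 1.5449 5.4193

phase 1: p=-0.3172, T=0.608, ωT=2.020810, cosh=3.838489, sinh=3.705941; start (x,ẋ)=(-0.141800, 0.061300) → end (x,ẋ)=(0.424421, 2.395778)
phase 2: p=0.0302, T=0.312, ωT=1.036994, cosh=1.587622, sinh=1.233104; start (x,ẋ)=(0.424421, 2.395778) → end (x,ẋ)=(1.544915, 5.419292)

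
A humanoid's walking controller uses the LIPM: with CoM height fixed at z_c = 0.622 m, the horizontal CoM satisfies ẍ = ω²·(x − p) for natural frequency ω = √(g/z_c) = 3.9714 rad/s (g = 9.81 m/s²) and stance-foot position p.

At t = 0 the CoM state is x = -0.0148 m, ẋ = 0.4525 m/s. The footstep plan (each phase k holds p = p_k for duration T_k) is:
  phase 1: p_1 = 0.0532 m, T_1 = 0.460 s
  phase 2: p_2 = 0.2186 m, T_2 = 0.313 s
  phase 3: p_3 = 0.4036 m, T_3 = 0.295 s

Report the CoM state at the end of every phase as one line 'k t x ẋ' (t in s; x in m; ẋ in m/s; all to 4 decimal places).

1 0.4600 0.1813 0.6250
2 0.7730 0.3986 0.9380
3 1.0680 0.7393 1.6300

phase 1: p=0.0532, T=0.460, ωT=1.826844, cosh=3.187582, sinh=3.026661; start (x,ẋ)=(-0.014800, 0.452500) → end (x,ẋ)=(0.181301, 0.625015)
phase 2: p=0.2186, T=0.313, ωT=1.243048, cosh=1.877333, sinh=1.588830; start (x,ẋ)=(0.181301, 0.625015) → end (x,ẋ)=(0.398626, 0.938011)
phase 3: p=0.4036, T=0.295, ωT=1.171563, cosh=1.768457, sinh=1.458575; start (x,ẋ)=(0.398626, 0.938011) → end (x,ẋ)=(0.739307, 1.630022)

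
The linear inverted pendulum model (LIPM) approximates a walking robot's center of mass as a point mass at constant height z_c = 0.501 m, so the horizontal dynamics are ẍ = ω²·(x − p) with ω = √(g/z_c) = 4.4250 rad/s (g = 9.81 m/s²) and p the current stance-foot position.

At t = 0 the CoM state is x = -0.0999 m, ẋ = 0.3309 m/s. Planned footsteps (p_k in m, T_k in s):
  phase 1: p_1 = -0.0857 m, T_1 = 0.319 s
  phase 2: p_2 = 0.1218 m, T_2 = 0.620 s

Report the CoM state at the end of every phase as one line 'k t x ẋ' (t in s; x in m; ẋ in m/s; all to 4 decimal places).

phase 1: p=-0.0857, T=0.319, ωT=1.411575, cosh=2.173085, sinh=1.929326; start (x,ẋ)=(-0.099900, 0.330900) → end (x,ẋ)=(0.027717, 0.597845)
phase 2: p=0.1218, T=0.620, ωT=2.743500, cosh=7.802815, sinh=7.738470; start (x,ẋ)=(0.027717, 0.597845) → end (x,ẋ)=(0.433199, 1.443198)

1 0.3190 0.0277 0.5978
2 0.9390 0.4332 1.4432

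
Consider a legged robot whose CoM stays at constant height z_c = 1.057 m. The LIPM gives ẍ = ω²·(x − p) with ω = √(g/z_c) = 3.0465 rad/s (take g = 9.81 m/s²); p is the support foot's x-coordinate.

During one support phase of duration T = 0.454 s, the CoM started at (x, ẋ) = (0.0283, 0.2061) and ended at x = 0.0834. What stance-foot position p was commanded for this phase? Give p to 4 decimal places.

ωT = 3.0465·0.454 = 1.383111; cosh(ωT) = 2.119042, sinh(ωT) = 1.868245
x(T) = p + (x₀−p)·cosh(ωT) + (ẋ₀/ω)·sinh(ωT) ⇒ p·(1 − cosh) = x(T) − x₀·cosh − (ẋ₀/ω)·sinh
numerator   = 0.0834 − (0.0283)·2.119042 − (0.2061/3.0465)·1.868245 = -0.102958
denominator = 1 − 2.119042 = -1.119042
p = -0.102958 / -1.119042 = 0.0920

p = 0.0920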